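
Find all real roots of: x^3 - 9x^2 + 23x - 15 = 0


Let p(x) = x^3 - 9x^2 + 23x - 15. By the rational root theorem (leading coefficient 1), any rational root is an integer divisor of 15: try ±1, ±2, ... in turn.
Test x = 1: value = 0 ✓, so (x - 1) is a factor.
Synthetic division by (x - 1): bring down 1; 1(1) - 9 = -8; (-8)(1) + 23 = 15; 15(1) - 15 = 0 → quotient x^2 - 8x + 15, remainder 0.
Solve the quadratic x^2 - 8x + 15 = 0: discriminant = (-8)^2 - 4(1)(15) = 64 - 60 = 4.
sqrt(4) = 2, so x = (8 ± 2)/2: x = 5 or x = 3.

x = 1, x = 3, x = 5


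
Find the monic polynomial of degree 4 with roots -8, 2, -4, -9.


A monic polynomial with roots -8, 2, -4, -9 is:
p(x) = (x + 8)(x - 2)(x + 4)(x + 9)
After multiplying by (x + 8): x + 8
After multiplying by (x - 2): x^2 + 6x - 16
After multiplying by (x + 4): x^3 + 10x^2 + 8x - 64
After multiplying by (x + 9): x^4 + 19x^3 + 98x^2 + 8x - 576

x^4 + 19x^3 + 98x^2 + 8x - 576


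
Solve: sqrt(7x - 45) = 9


Square both sides: 7x - 45 = 9^2 = 81
7x = 81 + 45 = 126
x = 18
Check: sqrt(7*18 - 45) = sqrt(81) = 9 ✓

x = 18


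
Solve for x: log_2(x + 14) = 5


Convert to exponential form: x + 14 = 2^5 = 32
x = 32 - 14 = 18
Check: log_2(18 + 14) = log_2(32) = log_2(32) = 5 ✓

x = 18


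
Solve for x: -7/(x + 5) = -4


Multiply both sides by (x + 5): -7 = -4(x + 5)
Distribute: -7 = -4x - 20
-4x = -7 + 20 = 13
x = -13/4

x = -13/4


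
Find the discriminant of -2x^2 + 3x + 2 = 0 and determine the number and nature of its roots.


For ax^2 + bx + c = 0, discriminant D = b^2 - 4ac
Here a = -2, b = 3, c = 2
D = (3)^2 - 4(-2)(2) = 9 + 16 = 25

D = 25 > 0 and is a perfect square (sqrt = 5)
The equation has 2 distinct real rational roots.

Discriminant = 25, 2 distinct real rational roots


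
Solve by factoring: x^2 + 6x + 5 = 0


We need two numbers that multiply to 5 and add to 6.
Those numbers are 1 and 5 (since 1 * 5 = 5 and 1 + 5 = 6).
So x^2 + 6x + 5 = (x + 1)(x + 5) = 0
Setting each factor to zero: x = -1 or x = -5

x = -5, x = -1


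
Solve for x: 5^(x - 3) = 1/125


Express both sides with the same base.
1/125 = 5^(-3)
Since the bases match, equate exponents: x - 3 = -3
So x = -3 - (-3) = 0

x = 0


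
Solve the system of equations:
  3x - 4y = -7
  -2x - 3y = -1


Using Cramer's rule:
Determinant D = (3)(-3) - (-2)(-4) = -9 - 8 = -17
Dx = (-7)(-3) - (-1)(-4) = 21 - 4 = 17
Dy = (3)(-1) - (-2)(-7) = -3 - 14 = -17
x = Dx/D = 17/-17 = -1
y = Dy/D = -17/-17 = 1

x = -1, y = 1


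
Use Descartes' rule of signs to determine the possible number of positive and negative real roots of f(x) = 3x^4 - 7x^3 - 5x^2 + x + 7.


Descartes' rule of signs:

For positive roots, count sign changes in f(x) = 3x^4 - 7x^3 - 5x^2 + x + 7:
Signs of coefficients: +, -, -, +, +
Number of sign changes: 2
Possible positive real roots: 2, 0

For negative roots, examine f(-x) = 3x^4 + 7x^3 - 5x^2 - x + 7:
Signs of coefficients: +, +, -, -, +
Number of sign changes: 2
Possible negative real roots: 2, 0

Positive roots: 2 or 0; Negative roots: 2 or 0


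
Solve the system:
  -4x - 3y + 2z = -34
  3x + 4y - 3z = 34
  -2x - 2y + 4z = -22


Using Cramer's rule. Expand each determinant along the first row.
D  = (-4)*[4*4 - (-3)*(-2)] - (-3)*[3*4 - (-3)*(-2)] + 2*[3*(-2) - 4*(-2)]
  = (-4)*(10) - (-3)*(6) + 2*(2) = -18
Dx = (-34)*[4*4 - (-3)*(-2)] - (-3)*[34*4 - (-3)*(-22)] + 2*[34*(-2) - 4*(-22)]
  = (-34)*(10) - (-3)*(70) + 2*(20) = -90
Dy = (-4)*[34*4 - (-3)*(-22)] - (-34)*[3*4 - (-3)*(-2)] + 2*[3*(-22) - 34*(-2)]
  = (-4)*(70) - (-34)*(6) + 2*(2) = -72
Dz = (-4)*[4*(-22) - 34*(-2)] - (-3)*[3*(-22) - 34*(-2)] + (-34)*[3*(-2) - 4*(-2)]
  = (-4)*(-20) - (-3)*(2) + (-34)*(2) = 18
x = Dx/D = -90/-18 = 5, y = Dy/D = -72/-18 = 4, z = Dz/D = 18/-18 = -1
Check eq1: (-4)(5) + (-3)(4) + (2)(-1) = -34 = -34 ✓
Check eq2: (3)(5) + (4)(4) + (-3)(-1) = 34 = 34 ✓
Check eq3: (-2)(5) + (-2)(4) + (4)(-1) = -22 = -22 ✓

x = 5, y = 4, z = -1


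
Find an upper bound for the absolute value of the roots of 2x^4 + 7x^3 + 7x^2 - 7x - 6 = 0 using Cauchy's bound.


Cauchy's bound: all roots r satisfy |r| <= 1 + max(|a_i/a_n|) for i = 0,...,n-1
where a_n is the leading coefficient.

Coefficients: [2, 7, 7, -7, -6]
Leading coefficient a_n = 2
Ratios |a_i/a_n|: 7/2, 7/2, 7/2, 3
Maximum ratio: 7/2
Cauchy's bound: |r| <= 1 + 7/2 = 9/2

Upper bound = 9/2


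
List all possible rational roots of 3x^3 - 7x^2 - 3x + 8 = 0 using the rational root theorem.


Rational root theorem: possible roots are ±p/q where:
  p divides the constant term (8): p ∈ {1, 2, 4, 8}
  q divides the leading coefficient (3): q ∈ {1, 3}

All possible rational roots: -8, -4, -8/3, -2, -4/3, -1, -2/3, -1/3, 1/3, 2/3, 1, 4/3, 2, 8/3, 4, 8

-8, -4, -8/3, -2, -4/3, -1, -2/3, -1/3, 1/3, 2/3, 1, 4/3, 2, 8/3, 4, 8


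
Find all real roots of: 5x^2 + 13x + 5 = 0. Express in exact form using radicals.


Using the quadratic formula: x = (-b ± sqrt(b^2 - 4ac)) / (2a)
Here a = 5, b = 13, c = 5
Discriminant = b^2 - 4ac = 13^2 - 4(5)(5) = 169 - 100 = 69
Since discriminant = 69 > 0, there are two real roots.
x = (-13 ± sqrt(69)) / 10
Numerically: x ≈ -0.4693 or x ≈ -2.1307

x = (-13 + sqrt(69)) / 10 or x = (-13 - sqrt(69)) / 10


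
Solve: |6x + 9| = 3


An absolute value equation |expr| = 3 gives two cases:
Case 1: 6x + 9 = 3
  6x = -6, so x = -1
Case 2: 6x + 9 = -3
  6x = -12, so x = -2

x = -2, x = -1


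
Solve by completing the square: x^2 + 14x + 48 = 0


Start: x^2 + 14x + 48 = 0
Move constant: x^2 + 14x = -48
Half of 14 is 7, squared is 49
Add 49 to both sides: x^2 + 14x + 49 = 1
(x + 7)^2 = 1
x + 7 = ±1
x = -7 + 1 = -6 or x = -7 - 1 = -8

x = -8, x = -6


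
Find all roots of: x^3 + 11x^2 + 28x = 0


The constant term is 0, so x = 0 is a root. Factor out x:
  x^2 + 11x + 28 = 0
Solve the quadratic x^2 + 11x + 28 = 0: discriminant = 11^2 - 4(1)(28) = 121 - 112 = 9.
sqrt(9) = 3, so x = (-11 ± 3)/2: x = -4 or x = -7.
Collecting all roots found:

x = -7, x = -4, x = 0


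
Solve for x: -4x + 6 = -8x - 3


Starting with: -4x + 6 = -8x - 3
Move all x terms to left: (-4 + 8)x = -3 - 6
Simplify: 4x = -9
Divide both sides by 4: x = -9/4

x = -9/4


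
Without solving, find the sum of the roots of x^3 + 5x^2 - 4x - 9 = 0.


By Vieta's formulas for x^3 + bx^2 + cx + d = 0:
  r1 + r2 + r3 = -b/a = -5
  r1*r2 + r1*r3 + r2*r3 = c/a = -4
  r1*r2*r3 = -d/a = 9


Sum = -5


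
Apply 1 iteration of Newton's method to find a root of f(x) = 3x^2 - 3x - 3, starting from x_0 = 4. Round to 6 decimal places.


Newton's method: x_(n+1) = x_n - f(x_n)/f'(x_n)
f(x) = 3x^2 - 3x - 3
f'(x) = 6x - 3

Iteration 1:
  f(4.000000) = 33.000000
  f'(4.000000) = 21.000000
  x_1 = 4.000000 - (33.000000)/(21.000000) = 2.428571

x_1 = 2.428571


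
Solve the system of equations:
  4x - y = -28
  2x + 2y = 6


Using Cramer's rule:
Determinant D = (4)(2) - (2)(-1) = 8 + 2 = 10
Dx = (-28)(2) - (6)(-1) = -56 + 6 = -50
Dy = (4)(6) - (2)(-28) = 24 + 56 = 80
x = Dx/D = -50/10 = -5
y = Dy/D = 80/10 = 8

x = -5, y = 8


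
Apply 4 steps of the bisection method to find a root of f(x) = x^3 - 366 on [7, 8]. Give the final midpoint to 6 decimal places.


f(x) = x^3 - 366
f(7) = -23 < 0
f(8) = 146 > 0

Step 1: midpoint = (7.000000 + 8.000000)/2 = 7.500000
  f(7.500000) = 55.875000
  f(mid) > 0, so root is in [7.000000, 7.500000]

Step 2: midpoint = (7.000000 + 7.500000)/2 = 7.250000
  f(7.250000) = 15.078125
  f(mid) > 0, so root is in [7.000000, 7.250000]

Step 3: midpoint = (7.000000 + 7.250000)/2 = 7.125000
  f(7.125000) = -4.294922
  f(mid) < 0, so root is in [7.125000, 7.250000]

Step 4: midpoint = (7.125000 + 7.250000)/2 = 7.187500
  f(7.187500) = 5.307373
  f(mid) > 0, so root is in [7.125000, 7.187500]

midpoint = 7.187500


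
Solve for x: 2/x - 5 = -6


Subtract -5 from both sides: 2/x = -1
Multiply both sides by x: 2 = -1 * x
Divide by -1: x = -2

x = -2


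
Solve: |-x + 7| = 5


An absolute value equation |expr| = 5 gives two cases:
Case 1: -x + 7 = 5
  -x = -2, so x = 2
Case 2: -x + 7 = -5
  -x = -12, so x = 12

x = 2, x = 12


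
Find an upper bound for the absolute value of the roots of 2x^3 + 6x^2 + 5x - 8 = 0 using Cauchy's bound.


Cauchy's bound: all roots r satisfy |r| <= 1 + max(|a_i/a_n|) for i = 0,...,n-1
where a_n is the leading coefficient.

Coefficients: [2, 6, 5, -8]
Leading coefficient a_n = 2
Ratios |a_i/a_n|: 3, 5/2, 4
Maximum ratio: 4
Cauchy's bound: |r| <= 1 + 4 = 5

Upper bound = 5


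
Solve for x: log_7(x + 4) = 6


Convert to exponential form: x + 4 = 7^6 = 117649
x = 117649 - 4 = 117645
Check: log_7(117645 + 4) = log_7(117649) = log_7(117649) = 6 ✓

x = 117645


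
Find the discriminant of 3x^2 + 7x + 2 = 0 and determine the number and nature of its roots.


For ax^2 + bx + c = 0, discriminant D = b^2 - 4ac
Here a = 3, b = 7, c = 2
D = (7)^2 - 4(3)(2) = 49 - 24 = 25

D = 25 > 0 and is a perfect square (sqrt = 5)
The equation has 2 distinct real rational roots.

Discriminant = 25, 2 distinct real rational roots


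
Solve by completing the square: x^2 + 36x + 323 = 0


Start: x^2 + 36x + 323 = 0
Move constant: x^2 + 36x = -323
Half of 36 is 18, squared is 324
Add 324 to both sides: x^2 + 36x + 324 = 1
(x + 18)^2 = 1
x + 18 = ±1
x = -18 + 1 = -17 or x = -18 - 1 = -19

x = -19, x = -17


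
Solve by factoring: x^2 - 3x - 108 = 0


We need two numbers that multiply to -108 and add to -3.
Those numbers are -12 and 9 (since (-12) * 9 = -108 and (-12) + 9 = -3).
So x^2 - 3x - 108 = (x - 12)(x + 9) = 0
Setting each factor to zero: x = 12 or x = -9

x = -9, x = 12


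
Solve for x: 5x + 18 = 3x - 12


Starting with: 5x + 18 = 3x - 12
Move all x terms to left: (5 - 3)x = -12 - 18
Simplify: 2x = -30
Divide both sides by 2: x = -15

x = -15


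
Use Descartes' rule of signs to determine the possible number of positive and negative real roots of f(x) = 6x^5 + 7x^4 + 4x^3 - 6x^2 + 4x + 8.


Descartes' rule of signs:

For positive roots, count sign changes in f(x) = 6x^5 + 7x^4 + 4x^3 - 6x^2 + 4x + 8:
Signs of coefficients: +, +, +, -, +, +
Number of sign changes: 2
Possible positive real roots: 2, 0

For negative roots, examine f(-x) = -6x^5 + 7x^4 - 4x^3 - 6x^2 - 4x + 8:
Signs of coefficients: -, +, -, -, -, +
Number of sign changes: 3
Possible negative real roots: 3, 1

Positive roots: 2 or 0; Negative roots: 3 or 1


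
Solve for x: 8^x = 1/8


Express both sides with the same base.
1/8 = 8^(-1)
Since the bases match: x = -1

x = -1


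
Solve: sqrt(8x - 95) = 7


Square both sides: 8x - 95 = 7^2 = 49
8x = 49 + 95 = 144
x = 18
Check: sqrt(8*18 - 95) = sqrt(49) = 7 ✓

x = 18


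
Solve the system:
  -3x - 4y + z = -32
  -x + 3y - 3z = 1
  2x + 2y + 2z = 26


Using Cramer's rule. Expand each determinant along the first row.
D  = (-3)*[3*2 - (-3)*2] - (-4)*[(-1)*2 - (-3)*2] + 1*[(-1)*2 - 3*2]
  = (-3)*(12) - (-4)*(4) + 1*(-8) = -28
Dx = (-32)*[3*2 - (-3)*2] - (-4)*[1*2 - (-3)*26] + 1*[1*2 - 3*26]
  = (-32)*(12) - (-4)*(80) + 1*(-76) = -140
Dy = (-3)*[1*2 - (-3)*26] - (-32)*[(-1)*2 - (-3)*2] + 1*[(-1)*26 - 1*2]
  = (-3)*(80) - (-32)*(4) + 1*(-28) = -140
Dz = (-3)*[3*26 - 1*2] - (-4)*[(-1)*26 - 1*2] + (-32)*[(-1)*2 - 3*2]
  = (-3)*(76) - (-4)*(-28) + (-32)*(-8) = -84
x = Dx/D = -140/-28 = 5, y = Dy/D = -140/-28 = 5, z = Dz/D = -84/-28 = 3
Check eq1: (-3)(5) + (-4)(5) + (1)(3) = -32 = -32 ✓
Check eq2: (-1)(5) + (3)(5) + (-3)(3) = 1 = 1 ✓
Check eq3: (2)(5) + (2)(5) + (2)(3) = 26 = 26 ✓

x = 5, y = 5, z = 3


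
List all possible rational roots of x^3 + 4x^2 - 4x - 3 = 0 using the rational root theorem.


Rational root theorem: possible roots are ±p/q where:
  p divides the constant term (-3): p ∈ {1, 3}
  q divides the leading coefficient (1): q ∈ {1}

All possible rational roots: -3, -1, 1, 3

-3, -1, 1, 3


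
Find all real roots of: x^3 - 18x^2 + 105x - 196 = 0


Let p(x) = x^3 - 18x^2 + 105x - 196. By the rational root theorem (leading coefficient 1), any rational root is an integer divisor of 196: try ±1, ±2, ... in turn.
Test x = 1: value = -108 ≠ 0.
Test x = -1: value = -320 ≠ 0.
Test x = 2: value = -50 ≠ 0.
Test x = -2: value = -486 ≠ 0.
Test x = 4: value = 0 ✓, so (x - 4) is a factor.
Synthetic division by (x - 4): bring down 1; 1(4) - 18 = -14; (-14)(4) + 105 = 49; 49(4) - 196 = 0 → quotient x^2 - 14x + 49, remainder 0.
Solve the quadratic x^2 - 14x + 49 = 0: discriminant = (-14)^2 - 4(1)(49) = 196 - 196 = 0.
Discriminant = 0, so a double root: x = 14/2 = 7.

x = 4, x = 7 (multiplicity 2)


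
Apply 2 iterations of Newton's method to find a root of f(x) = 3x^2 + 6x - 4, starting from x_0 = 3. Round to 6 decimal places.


Newton's method: x_(n+1) = x_n - f(x_n)/f'(x_n)
f(x) = 3x^2 + 6x - 4
f'(x) = 6x + 6

Iteration 1:
  f(3.000000) = 41.000000
  f'(3.000000) = 24.000000
  x_1 = 3.000000 - (41.000000)/(24.000000) = 1.291667

Iteration 2:
  f(1.291667) = 8.755208
  f'(1.291667) = 13.750000
  x_2 = 1.291667 - (8.755208)/(13.750000) = 0.654924

x_2 = 0.654924


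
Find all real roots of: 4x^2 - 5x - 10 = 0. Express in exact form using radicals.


Using the quadratic formula: x = (-b ± sqrt(b^2 - 4ac)) / (2a)
Here a = 4, b = -5, c = -10
Discriminant = b^2 - 4ac = (-5)^2 - 4(4)(-10) = 25 + 160 = 185
Since discriminant = 185 > 0, there are two real roots.
x = (5 ± sqrt(185)) / 8
Numerically: x ≈ 2.3252 or x ≈ -1.0752

x = (5 + sqrt(185)) / 8 or x = (5 - sqrt(185)) / 8


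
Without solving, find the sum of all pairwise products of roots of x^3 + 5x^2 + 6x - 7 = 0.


By Vieta's formulas for x^3 + bx^2 + cx + d = 0:
  r1 + r2 + r3 = -b/a = -5
  r1*r2 + r1*r3 + r2*r3 = c/a = 6
  r1*r2*r3 = -d/a = 7


Sum of pairwise products = 6


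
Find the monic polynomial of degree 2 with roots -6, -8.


A monic polynomial with roots -6, -8 is:
p(x) = (x + 6)(x + 8)
After multiplying by (x + 6): x + 6
After multiplying by (x + 8): x^2 + 14x + 48

x^2 + 14x + 48


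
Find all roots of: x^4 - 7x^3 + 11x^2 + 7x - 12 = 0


Let p(x) = x^4 - 7x^3 + 11x^2 + 7x - 12. By the rational root theorem (leading coefficient 1), any rational root is an integer divisor of 12: try ±1, ±2, ... in turn.
Test x = 1: value = 0 ✓, so (x - 1) is a factor.
Synthetic division by (x - 1): bring down 1; 1(1) - 7 = -6; (-6)(1) + 11 = 5; 5(1) + 7 = 12; 12(1) - 12 = 0 → quotient x^3 - 6x^2 + 5x + 12, remainder 0.
Continue with the quotient x^3 - 6x^2 + 5x + 12 (candidates must divide 12; re-test x = 1 first in case it repeats).
Test x = 1: value = 12 ≠ 0.
Test x = -1: value = 0 ✓, so (x + 1) is a factor.
Synthetic division by (x + 1): bring down 1; 1(-1) - 6 = -7; (-7)(-1) + 5 = 12; 12(-1) + 12 = 0 → quotient x^2 - 7x + 12, remainder 0.
Solve the quadratic x^2 - 7x + 12 = 0: discriminant = (-7)^2 - 4(1)(12) = 49 - 48 = 1.
sqrt(1) = 1, so x = (7 ± 1)/2: x = 4 or x = 3.
Collecting all roots found:

x = -1, x = 1, x = 3, x = 4


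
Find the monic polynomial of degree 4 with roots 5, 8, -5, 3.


A monic polynomial with roots 5, 8, -5, 3 is:
p(x) = (x - 5)(x - 8)(x + 5)(x - 3)
After multiplying by (x - 5): x - 5
After multiplying by (x - 8): x^2 - 13x + 40
After multiplying by (x + 5): x^3 - 8x^2 - 25x + 200
After multiplying by (x - 3): x^4 - 11x^3 - x^2 + 275x - 600

x^4 - 11x^3 - x^2 + 275x - 600


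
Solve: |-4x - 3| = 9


An absolute value equation |expr| = 9 gives two cases:
Case 1: -4x - 3 = 9
  -4x = 12, so x = -3
Case 2: -4x - 3 = -9
  -4x = -6, so x = 3/2

x = -3, x = 3/2


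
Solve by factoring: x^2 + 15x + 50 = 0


We need two numbers that multiply to 50 and add to 15.
Those numbers are 10 and 5 (since 10 * 5 = 50 and 10 + 5 = 15).
So x^2 + 15x + 50 = (x + 10)(x + 5) = 0
Setting each factor to zero: x = -10 or x = -5

x = -10, x = -5


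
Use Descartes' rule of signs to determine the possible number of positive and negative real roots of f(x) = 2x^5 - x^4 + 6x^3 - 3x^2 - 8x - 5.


Descartes' rule of signs:

For positive roots, count sign changes in f(x) = 2x^5 - x^4 + 6x^3 - 3x^2 - 8x - 5:
Signs of coefficients: +, -, +, -, -, -
Number of sign changes: 3
Possible positive real roots: 3, 1

For negative roots, examine f(-x) = -2x^5 - x^4 - 6x^3 - 3x^2 + 8x - 5:
Signs of coefficients: -, -, -, -, +, -
Number of sign changes: 2
Possible negative real roots: 2, 0

Positive roots: 3 or 1; Negative roots: 2 or 0


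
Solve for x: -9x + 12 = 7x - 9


Starting with: -9x + 12 = 7x - 9
Move all x terms to left: (-9 - 7)x = -9 - 12
Simplify: -16x = -21
Divide both sides by -16: x = 21/16

x = 21/16


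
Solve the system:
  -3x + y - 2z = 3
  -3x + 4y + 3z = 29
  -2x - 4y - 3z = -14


Using Cramer's rule. Expand each determinant along the first row.
D  = (-3)*[4*(-3) - 3*(-4)] - 1*[(-3)*(-3) - 3*(-2)] + (-2)*[(-3)*(-4) - 4*(-2)]
  = (-3)*(0) - 1*(15) + (-2)*(20) = -55
Dx = 3*[4*(-3) - 3*(-4)] - 1*[29*(-3) - 3*(-14)] + (-2)*[29*(-4) - 4*(-14)]
  = 3*(0) - 1*(-45) + (-2)*(-60) = 165
Dy = (-3)*[29*(-3) - 3*(-14)] - 3*[(-3)*(-3) - 3*(-2)] + (-2)*[(-3)*(-14) - 29*(-2)]
  = (-3)*(-45) - 3*(15) + (-2)*(100) = -110
Dz = (-3)*[4*(-14) - 29*(-4)] - 1*[(-3)*(-14) - 29*(-2)] + 3*[(-3)*(-4) - 4*(-2)]
  = (-3)*(60) - 1*(100) + 3*(20) = -220
x = Dx/D = 165/-55 = -3, y = Dy/D = -110/-55 = 2, z = Dz/D = -220/-55 = 4
Check eq1: (-3)(-3) + (1)(2) + (-2)(4) = 3 = 3 ✓
Check eq2: (-3)(-3) + (4)(2) + (3)(4) = 29 = 29 ✓
Check eq3: (-2)(-3) + (-4)(2) + (-3)(4) = -14 = -14 ✓

x = -3, y = 2, z = 4


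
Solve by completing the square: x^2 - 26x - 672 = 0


Start: x^2 - 26x - 672 = 0
Move constant: x^2 - 26x = 672
Half of -26 is -13, squared is 169
Add 169 to both sides: x^2 - 26x + 169 = 841
(x - 13)^2 = 841
x - 13 = ±29
x = 13 + 29 = 42 or x = 13 - 29 = -16

x = -16, x = 42


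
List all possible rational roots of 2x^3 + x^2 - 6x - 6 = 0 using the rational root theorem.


Rational root theorem: possible roots are ±p/q where:
  p divides the constant term (-6): p ∈ {1, 2, 3, 6}
  q divides the leading coefficient (2): q ∈ {1, 2}

All possible rational roots: -6, -3, -2, -3/2, -1, -1/2, 1/2, 1, 3/2, 2, 3, 6

-6, -3, -2, -3/2, -1, -1/2, 1/2, 1, 3/2, 2, 3, 6


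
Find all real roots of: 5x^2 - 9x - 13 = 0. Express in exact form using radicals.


Using the quadratic formula: x = (-b ± sqrt(b^2 - 4ac)) / (2a)
Here a = 5, b = -9, c = -13
Discriminant = b^2 - 4ac = (-9)^2 - 4(5)(-13) = 81 + 260 = 341
Since discriminant = 341 > 0, there are two real roots.
x = (9 ± sqrt(341)) / 10
Numerically: x ≈ 2.7466 or x ≈ -0.9466

x = (9 + sqrt(341)) / 10 or x = (9 - sqrt(341)) / 10


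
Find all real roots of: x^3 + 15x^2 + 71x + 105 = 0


Let p(x) = x^3 + 15x^2 + 71x + 105. By the rational root theorem (leading coefficient 1), any rational root is an integer divisor of 105: try ±1, ±2, ... in turn.
Test x = 1: value = 192 ≠ 0.
Test x = -1: value = 48 ≠ 0.
Test x = 3: value = 480 ≠ 0.
Test x = -3: value = 0 ✓, so (x + 3) is a factor.
Synthetic division by (x + 3): bring down 1; 1(-3) + 15 = 12; 12(-3) + 71 = 35; 35(-3) + 105 = 0 → quotient x^2 + 12x + 35, remainder 0.
Solve the quadratic x^2 + 12x + 35 = 0: discriminant = 12^2 - 4(1)(35) = 144 - 140 = 4.
sqrt(4) = 2, so x = (-12 ± 2)/2: x = -5 or x = -7.

x = -7, x = -5, x = -3


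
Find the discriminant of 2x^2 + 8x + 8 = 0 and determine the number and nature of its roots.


For ax^2 + bx + c = 0, discriminant D = b^2 - 4ac
Here a = 2, b = 8, c = 8
D = (8)^2 - 4(2)(8) = 64 - 64 = 0

D = 0
The equation has exactly 1 real root (a repeated/double root).

Discriminant = 0, 1 repeated real root


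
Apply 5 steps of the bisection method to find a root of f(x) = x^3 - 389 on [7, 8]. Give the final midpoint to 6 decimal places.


f(x) = x^3 - 389
f(7) = -46 < 0
f(8) = 123 > 0

Step 1: midpoint = (7.000000 + 8.000000)/2 = 7.500000
  f(7.500000) = 32.875000
  f(mid) > 0, so root is in [7.000000, 7.500000]

Step 2: midpoint = (7.000000 + 7.500000)/2 = 7.250000
  f(7.250000) = -7.921875
  f(mid) < 0, so root is in [7.250000, 7.500000]

Step 3: midpoint = (7.250000 + 7.500000)/2 = 7.375000
  f(7.375000) = 12.130859
  f(mid) > 0, so root is in [7.250000, 7.375000]

Step 4: midpoint = (7.250000 + 7.375000)/2 = 7.312500
  f(7.312500) = 2.018799
  f(mid) > 0, so root is in [7.250000, 7.312500]

Step 5: midpoint = (7.250000 + 7.312500)/2 = 7.281250
  f(7.281250) = -2.972870
  f(mid) < 0, so root is in [7.281250, 7.312500]

midpoint = 7.281250


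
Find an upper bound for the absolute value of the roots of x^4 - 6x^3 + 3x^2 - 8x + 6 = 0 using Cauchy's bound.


Cauchy's bound: all roots r satisfy |r| <= 1 + max(|a_i/a_n|) for i = 0,...,n-1
where a_n is the leading coefficient.

Coefficients: [1, -6, 3, -8, 6]
Leading coefficient a_n = 1
Ratios |a_i/a_n|: 6, 3, 8, 6
Maximum ratio: 8
Cauchy's bound: |r| <= 1 + 8 = 9

Upper bound = 9


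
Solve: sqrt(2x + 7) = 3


Square both sides: 2x + 7 = 3^2 = 9
2x = 9 - 7 = 2
x = 1
Check: sqrt(2*1 + 7) = sqrt(9) = 3 ✓

x = 1


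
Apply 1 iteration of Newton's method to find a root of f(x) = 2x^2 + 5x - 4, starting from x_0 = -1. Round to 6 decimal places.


Newton's method: x_(n+1) = x_n - f(x_n)/f'(x_n)
f(x) = 2x^2 + 5x - 4
f'(x) = 4x + 5

Iteration 1:
  f(-1.000000) = -7.000000
  f'(-1.000000) = 1.000000
  x_1 = -1.000000 - (-7.000000)/(1.000000) = 6.000000

x_1 = 6.000000


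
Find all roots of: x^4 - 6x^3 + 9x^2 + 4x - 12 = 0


Let p(x) = x^4 - 6x^3 + 9x^2 + 4x - 12. By the rational root theorem (leading coefficient 1), any rational root is an integer divisor of 12: try ±1, ±2, ... in turn.
Test x = 1: value = -4 ≠ 0.
Test x = -1: value = 0 ✓, so (x + 1) is a factor.
Synthetic division by (x + 1): bring down 1; 1(-1) - 6 = -7; (-7)(-1) + 9 = 16; 16(-1) + 4 = -12; (-12)(-1) - 12 = 0 → quotient x^3 - 7x^2 + 16x - 12, remainder 0.
Continue with the quotient x^3 - 7x^2 + 16x - 12 (candidates must divide 12; re-test x = -1 first in case it repeats).
Test x = -1: value = -36 ≠ 0.
Test x = 2: value = 0 ✓, so (x - 2) is a factor.
Synthetic division by (x - 2): bring down 1; 1(2) - 7 = -5; (-5)(2) + 16 = 6; 6(2) - 12 = 0 → quotient x^2 - 5x + 6, remainder 0.
Solve the quadratic x^2 - 5x + 6 = 0: discriminant = (-5)^2 - 4(1)(6) = 25 - 24 = 1.
sqrt(1) = 1, so x = (5 ± 1)/2: x = 3 or x = 2.
Collecting all roots found:

x = -1, x = 2 (multiplicity 2), x = 3


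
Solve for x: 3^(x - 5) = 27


Express both sides with the same base.
27 = 3^3
Since the bases match, equate exponents: x - 5 = 3
So x = 3 - (-5) = 8

x = 8


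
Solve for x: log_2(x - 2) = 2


Convert to exponential form: x - 2 = 2^2 = 4
x = 4 + 2 = 6
Check: log_2(6 - 2) = log_2(4) = log_2(4) = 2 ✓

x = 6


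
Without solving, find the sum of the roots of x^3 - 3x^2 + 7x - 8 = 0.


By Vieta's formulas for x^3 + bx^2 + cx + d = 0:
  r1 + r2 + r3 = -b/a = 3
  r1*r2 + r1*r3 + r2*r3 = c/a = 7
  r1*r2*r3 = -d/a = 8


Sum = 3


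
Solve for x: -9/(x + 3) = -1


Multiply both sides by (x + 3): -9 = -1(x + 3)
Distribute: -9 = -x - 3
-x = -9 + 3 = -6
x = 6

x = 6


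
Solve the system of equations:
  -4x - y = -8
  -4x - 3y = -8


Using Cramer's rule:
Determinant D = (-4)(-3) - (-4)(-1) = 12 - 4 = 8
Dx = (-8)(-3) - (-8)(-1) = 24 - 8 = 16
Dy = (-4)(-8) - (-4)(-8) = 32 - 32 = 0
x = Dx/D = 16/8 = 2
y = Dy/D = 0/8 = 0

x = 2, y = 0


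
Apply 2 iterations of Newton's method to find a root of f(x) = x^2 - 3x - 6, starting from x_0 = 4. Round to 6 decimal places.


Newton's method: x_(n+1) = x_n - f(x_n)/f'(x_n)
f(x) = x^2 - 3x - 6
f'(x) = 2x - 3

Iteration 1:
  f(4.000000) = -2.000000
  f'(4.000000) = 5.000000
  x_1 = 4.000000 - (-2.000000)/(5.000000) = 4.400000

Iteration 2:
  f(4.400000) = 0.160000
  f'(4.400000) = 5.800000
  x_2 = 4.400000 - (0.160000)/(5.800000) = 4.372414

x_2 = 4.372414


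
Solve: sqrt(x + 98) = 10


Square both sides: x + 98 = 10^2 = 100
x = 100 - 98 = 2
x = 2
Check: sqrt(1*2 + 98) = sqrt(100) = 10 ✓

x = 2


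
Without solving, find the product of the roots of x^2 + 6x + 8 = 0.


By Vieta's formulas for ax^2 + bx + c = 0:
  Sum of roots = -b/a
  Product of roots = c/a

Here a = 1, b = 6, c = 8
Sum = -(6)/1 = -6
Product = 8/1 = 8

Product = 8


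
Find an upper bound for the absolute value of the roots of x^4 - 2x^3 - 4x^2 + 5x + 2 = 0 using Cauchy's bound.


Cauchy's bound: all roots r satisfy |r| <= 1 + max(|a_i/a_n|) for i = 0,...,n-1
where a_n is the leading coefficient.

Coefficients: [1, -2, -4, 5, 2]
Leading coefficient a_n = 1
Ratios |a_i/a_n|: 2, 4, 5, 2
Maximum ratio: 5
Cauchy's bound: |r| <= 1 + 5 = 6

Upper bound = 6


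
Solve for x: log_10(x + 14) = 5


Convert to exponential form: x + 14 = 10^5 = 100000
x = 100000 - 14 = 99986
Check: log_10(99986 + 14) = log_10(100000) = log_10(100000) = 5 ✓

x = 99986


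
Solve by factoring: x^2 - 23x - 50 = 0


We need two numbers that multiply to -50 and add to -23.
Those numbers are -25 and 2 (since (-25) * 2 = -50 and (-25) + 2 = -23).
So x^2 - 23x - 50 = (x - 25)(x + 2) = 0
Setting each factor to zero: x = 25 or x = -2

x = -2, x = 25


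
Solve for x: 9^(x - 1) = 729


Express both sides with the same base.
729 = 9^3
Since the bases match, equate exponents: x - 1 = 3
So x = 3 - (-1) = 4

x = 4


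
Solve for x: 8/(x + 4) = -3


Multiply both sides by (x + 4): 8 = -3(x + 4)
Distribute: 8 = -3x - 12
-3x = 8 + 12 = 20
x = -20/3

x = -20/3


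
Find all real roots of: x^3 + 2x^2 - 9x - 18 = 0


Let p(x) = x^3 + 2x^2 - 9x - 18. By the rational root theorem (leading coefficient 1), any rational root is an integer divisor of 18: try ±1, ±2, ... in turn.
Test x = 1: value = -24 ≠ 0.
Test x = -1: value = -8 ≠ 0.
Test x = 2: value = -20 ≠ 0.
Test x = -2: value = 0 ✓, so (x + 2) is a factor.
Synthetic division by (x + 2): bring down 1; 1(-2) + 2 = 0; 0(-2) - 9 = -9; (-9)(-2) - 18 = 0 → quotient x^2 - 9, remainder 0.
Solve the quadratic x^2 - 9 = 0: discriminant = 0^2 - 4(1)(-9) = 0 + 36 = 36.
sqrt(36) = 6, so x = (0 ± 6)/2: x = 3 or x = -3.

x = -3, x = -2, x = 3


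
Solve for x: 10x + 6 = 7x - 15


Starting with: 10x + 6 = 7x - 15
Move all x terms to left: (10 - 7)x = -15 - 6
Simplify: 3x = -21
Divide both sides by 3: x = -7

x = -7


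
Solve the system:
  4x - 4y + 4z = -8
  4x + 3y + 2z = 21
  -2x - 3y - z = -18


Using Cramer's rule. Expand each determinant along the first row.
D  = 4*[3*(-1) - 2*(-3)] - (-4)*[4*(-1) - 2*(-2)] + 4*[4*(-3) - 3*(-2)]
  = 4*(3) - (-4)*(0) + 4*(-6) = -12
Dx = (-8)*[3*(-1) - 2*(-3)] - (-4)*[21*(-1) - 2*(-18)] + 4*[21*(-3) - 3*(-18)]
  = (-8)*(3) - (-4)*(15) + 4*(-9) = 0
Dy = 4*[21*(-1) - 2*(-18)] - (-8)*[4*(-1) - 2*(-2)] + 4*[4*(-18) - 21*(-2)]
  = 4*(15) - (-8)*(0) + 4*(-30) = -60
Dz = 4*[3*(-18) - 21*(-3)] - (-4)*[4*(-18) - 21*(-2)] + (-8)*[4*(-3) - 3*(-2)]
  = 4*(9) - (-4)*(-30) + (-8)*(-6) = -36
x = Dx/D = 0/-12 = 0, y = Dy/D = -60/-12 = 5, z = Dz/D = -36/-12 = 3
Check eq1: (4)(0) + (-4)(5) + (4)(3) = -8 = -8 ✓
Check eq2: (4)(0) + (3)(5) + (2)(3) = 21 = 21 ✓
Check eq3: (-2)(0) + (-3)(5) + (-1)(3) = -18 = -18 ✓

x = 0, y = 5, z = 3


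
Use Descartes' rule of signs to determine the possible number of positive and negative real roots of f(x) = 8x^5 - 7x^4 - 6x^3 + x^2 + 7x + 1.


Descartes' rule of signs:

For positive roots, count sign changes in f(x) = 8x^5 - 7x^4 - 6x^3 + x^2 + 7x + 1:
Signs of coefficients: +, -, -, +, +, +
Number of sign changes: 2
Possible positive real roots: 2, 0

For negative roots, examine f(-x) = -8x^5 - 7x^4 + 6x^3 + x^2 - 7x + 1:
Signs of coefficients: -, -, +, +, -, +
Number of sign changes: 3
Possible negative real roots: 3, 1

Positive roots: 2 or 0; Negative roots: 3 or 1


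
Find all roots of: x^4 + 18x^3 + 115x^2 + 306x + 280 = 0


Let p(x) = x^4 + 18x^3 + 115x^2 + 306x + 280. By the rational root theorem (leading coefficient 1), any rational root is an integer divisor of 280: try ±1, ±2, ... in turn.
Test x = 1: value = 720 ≠ 0.
Test x = -1: value = 72 ≠ 0.
Test x = 2: value = 1512 ≠ 0.
Test x = -2: value = 0 ✓, so (x + 2) is a factor.
Synthetic division by (x + 2): bring down 1; 1(-2) + 18 = 16; 16(-2) + 115 = 83; 83(-2) + 306 = 140; 140(-2) + 280 = 0 → quotient x^3 + 16x^2 + 83x + 140, remainder 0.
Continue with the quotient x^3 + 16x^2 + 83x + 140 (candidates must divide 140; re-test x = -2 first in case it repeats).
Test x = -2: value = 30 ≠ 0.
Test x = 4: value = 792 ≠ 0.
Test x = -4: value = 0 ✓, so (x + 4) is a factor.
Synthetic division by (x + 4): bring down 1; 1(-4) + 16 = 12; 12(-4) + 83 = 35; 35(-4) + 140 = 0 → quotient x^2 + 12x + 35, remainder 0.
Solve the quadratic x^2 + 12x + 35 = 0: discriminant = 12^2 - 4(1)(35) = 144 - 140 = 4.
sqrt(4) = 2, so x = (-12 ± 2)/2: x = -5 or x = -7.
Collecting all roots found:

x = -7, x = -5, x = -4, x = -2


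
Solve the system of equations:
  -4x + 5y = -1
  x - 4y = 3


Using Cramer's rule:
Determinant D = (-4)(-4) - (1)(5) = 16 - 5 = 11
Dx = (-1)(-4) - (3)(5) = 4 - 15 = -11
Dy = (-4)(3) - (1)(-1) = -12 + 1 = -11
x = Dx/D = -11/11 = -1
y = Dy/D = -11/11 = -1

x = -1, y = -1


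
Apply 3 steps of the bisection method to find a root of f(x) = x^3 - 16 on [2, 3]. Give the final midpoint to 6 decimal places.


f(x) = x^3 - 16
f(2) = -8 < 0
f(3) = 11 > 0

Step 1: midpoint = (2.000000 + 3.000000)/2 = 2.500000
  f(2.500000) = -0.375000
  f(mid) < 0, so root is in [2.500000, 3.000000]

Step 2: midpoint = (2.500000 + 3.000000)/2 = 2.750000
  f(2.750000) = 4.796875
  f(mid) > 0, so root is in [2.500000, 2.750000]

Step 3: midpoint = (2.500000 + 2.750000)/2 = 2.625000
  f(2.625000) = 2.087891
  f(mid) > 0, so root is in [2.500000, 2.625000]

midpoint = 2.625000


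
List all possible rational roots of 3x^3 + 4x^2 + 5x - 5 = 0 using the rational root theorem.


Rational root theorem: possible roots are ±p/q where:
  p divides the constant term (-5): p ∈ {1, 5}
  q divides the leading coefficient (3): q ∈ {1, 3}

All possible rational roots: -5, -5/3, -1, -1/3, 1/3, 1, 5/3, 5

-5, -5/3, -1, -1/3, 1/3, 1, 5/3, 5


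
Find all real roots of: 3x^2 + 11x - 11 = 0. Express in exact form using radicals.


Using the quadratic formula: x = (-b ± sqrt(b^2 - 4ac)) / (2a)
Here a = 3, b = 11, c = -11
Discriminant = b^2 - 4ac = 11^2 - 4(3)(-11) = 121 + 132 = 253
Since discriminant = 253 > 0, there are two real roots.
x = (-11 ± sqrt(253)) / 6
Numerically: x ≈ 0.8177 or x ≈ -4.4843

x = (-11 + sqrt(253)) / 6 or x = (-11 - sqrt(253)) / 6


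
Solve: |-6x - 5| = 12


An absolute value equation |expr| = 12 gives two cases:
Case 1: -6x - 5 = 12
  -6x = 17, so x = -17/6
Case 2: -6x - 5 = -12
  -6x = -7, so x = 7/6

x = -17/6, x = 7/6


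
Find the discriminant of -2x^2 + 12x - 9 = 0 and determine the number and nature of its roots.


For ax^2 + bx + c = 0, discriminant D = b^2 - 4ac
Here a = -2, b = 12, c = -9
D = (12)^2 - 4(-2)(-9) = 144 - 72 = 72

D = 72 > 0 but not a perfect square
The equation has 2 distinct real irrational roots.

Discriminant = 72, 2 distinct real irrational roots


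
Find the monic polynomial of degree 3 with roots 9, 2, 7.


A monic polynomial with roots 9, 2, 7 is:
p(x) = (x - 9)(x - 2)(x - 7)
After multiplying by (x - 9): x - 9
After multiplying by (x - 2): x^2 - 11x + 18
After multiplying by (x - 7): x^3 - 18x^2 + 95x - 126

x^3 - 18x^2 + 95x - 126


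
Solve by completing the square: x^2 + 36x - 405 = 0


Start: x^2 + 36x - 405 = 0
Move constant: x^2 + 36x = 405
Half of 36 is 18, squared is 324
Add 324 to both sides: x^2 + 36x + 324 = 729
(x + 18)^2 = 729
x + 18 = ±27
x = -18 + 27 = 9 or x = -18 - 27 = -45

x = -45, x = 9


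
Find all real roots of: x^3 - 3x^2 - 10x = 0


The constant term is 0, so x = 0 is a root. Factor out x:
  x(x^2 - 3x - 10) = 0
Solve the quadratic x^2 - 3x - 10 = 0: discriminant = (-3)^2 - 4(1)(-10) = 9 + 40 = 49.
sqrt(49) = 7, so x = (3 ± 7)/2: x = 5 or x = -2.

x = -2, x = 0, x = 5


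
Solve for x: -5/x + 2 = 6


Subtract 2 from both sides: -5/x = 4
Multiply both sides by x: -5 = 4 * x
Divide by 4: x = -5/4

x = -5/4


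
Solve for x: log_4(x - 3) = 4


Convert to exponential form: x - 3 = 4^4 = 256
x = 256 + 3 = 259
Check: log_4(259 - 3) = log_4(256) = log_4(256) = 4 ✓

x = 259


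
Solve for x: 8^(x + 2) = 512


Express both sides with the same base.
512 = 8^3
Since the bases match, equate exponents: x + 2 = 3
So x = 3 - (2) = 1

x = 1


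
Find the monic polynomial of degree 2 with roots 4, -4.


A monic polynomial with roots 4, -4 is:
p(x) = (x - 4)(x + 4)
After multiplying by (x - 4): x - 4
After multiplying by (x + 4): x^2 - 16

x^2 - 16


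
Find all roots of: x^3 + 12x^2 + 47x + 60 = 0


Let p(x) = x^3 + 12x^2 + 47x + 60. By the rational root theorem (leading coefficient 1), any rational root is an integer divisor of 60: try ±1, ±2, ... in turn.
Test x = 1: value = 120 ≠ 0.
Test x = -1: value = 24 ≠ 0.
Test x = 2: value = 210 ≠ 0.
Test x = -2: value = 6 ≠ 0.
Test x = 3: value = 336 ≠ 0.
Test x = -3: value = 0 ✓, so (x + 3) is a factor.
Synthetic division by (x + 3): bring down 1; 1(-3) + 12 = 9; 9(-3) + 47 = 20; 20(-3) + 60 = 0 → quotient x^2 + 9x + 20, remainder 0.
Solve the quadratic x^2 + 9x + 20 = 0: discriminant = 9^2 - 4(1)(20) = 81 - 80 = 1.
sqrt(1) = 1, so x = (-9 ± 1)/2: x = -4 or x = -5.
Collecting all roots found:

x = -5, x = -4, x = -3


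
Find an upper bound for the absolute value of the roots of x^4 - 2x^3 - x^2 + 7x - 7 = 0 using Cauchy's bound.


Cauchy's bound: all roots r satisfy |r| <= 1 + max(|a_i/a_n|) for i = 0,...,n-1
where a_n is the leading coefficient.

Coefficients: [1, -2, -1, 7, -7]
Leading coefficient a_n = 1
Ratios |a_i/a_n|: 2, 1, 7, 7
Maximum ratio: 7
Cauchy's bound: |r| <= 1 + 7 = 8

Upper bound = 8


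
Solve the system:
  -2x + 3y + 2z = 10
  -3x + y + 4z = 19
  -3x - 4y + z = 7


Using Cramer's rule. Expand each determinant along the first row.
D  = (-2)*[1*1 - 4*(-4)] - 3*[(-3)*1 - 4*(-3)] + 2*[(-3)*(-4) - 1*(-3)]
  = (-2)*(17) - 3*(9) + 2*(15) = -31
Dx = 10*[1*1 - 4*(-4)] - 3*[19*1 - 4*7] + 2*[19*(-4) - 1*7]
  = 10*(17) - 3*(-9) + 2*(-83) = 31
Dy = (-2)*[19*1 - 4*7] - 10*[(-3)*1 - 4*(-3)] + 2*[(-3)*7 - 19*(-3)]
  = (-2)*(-9) - 10*(9) + 2*(36) = 0
Dz = (-2)*[1*7 - 19*(-4)] - 3*[(-3)*7 - 19*(-3)] + 10*[(-3)*(-4) - 1*(-3)]
  = (-2)*(83) - 3*(36) + 10*(15) = -124
x = Dx/D = 31/-31 = -1, y = Dy/D = 0/-31 = 0, z = Dz/D = -124/-31 = 4
Check eq1: (-2)(-1) + (3)(0) + (2)(4) = 10 = 10 ✓
Check eq2: (-3)(-1) + (1)(0) + (4)(4) = 19 = 19 ✓
Check eq3: (-3)(-1) + (-4)(0) + (1)(4) = 7 = 7 ✓

x = -1, y = 0, z = 4


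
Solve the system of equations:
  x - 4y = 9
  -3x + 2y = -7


Using Cramer's rule:
Determinant D = (1)(2) - (-3)(-4) = 2 - 12 = -10
Dx = (9)(2) - (-7)(-4) = 18 - 28 = -10
Dy = (1)(-7) - (-3)(9) = -7 + 27 = 20
x = Dx/D = -10/-10 = 1
y = Dy/D = 20/-10 = -2

x = 1, y = -2


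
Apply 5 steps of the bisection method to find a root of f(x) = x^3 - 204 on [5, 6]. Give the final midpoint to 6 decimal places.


f(x) = x^3 - 204
f(5) = -79 < 0
f(6) = 12 > 0

Step 1: midpoint = (5.000000 + 6.000000)/2 = 5.500000
  f(5.500000) = -37.625000
  f(mid) < 0, so root is in [5.500000, 6.000000]

Step 2: midpoint = (5.500000 + 6.000000)/2 = 5.750000
  f(5.750000) = -13.890625
  f(mid) < 0, so root is in [5.750000, 6.000000]

Step 3: midpoint = (5.750000 + 6.000000)/2 = 5.875000
  f(5.875000) = -1.220703
  f(mid) < 0, so root is in [5.875000, 6.000000]

Step 4: midpoint = (5.875000 + 6.000000)/2 = 5.937500
  f(5.937500) = 5.320068
  f(mid) > 0, so root is in [5.875000, 5.937500]

Step 5: midpoint = (5.875000 + 5.937500)/2 = 5.906250
  f(5.906250) = 2.032379
  f(mid) > 0, so root is in [5.875000, 5.906250]

midpoint = 5.906250


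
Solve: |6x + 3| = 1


An absolute value equation |expr| = 1 gives two cases:
Case 1: 6x + 3 = 1
  6x = -2, so x = -1/3
Case 2: 6x + 3 = -1
  6x = -4, so x = -2/3

x = -2/3, x = -1/3


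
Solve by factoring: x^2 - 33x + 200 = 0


We need two numbers that multiply to 200 and add to -33.
Those numbers are -8 and -25 (since (-8) * (-25) = 200 and (-8) + (-25) = -33).
So x^2 - 33x + 200 = (x - 8)(x - 25) = 0
Setting each factor to zero: x = 8 or x = 25

x = 8, x = 25


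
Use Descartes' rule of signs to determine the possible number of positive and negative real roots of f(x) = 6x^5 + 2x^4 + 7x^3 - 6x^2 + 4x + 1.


Descartes' rule of signs:

For positive roots, count sign changes in f(x) = 6x^5 + 2x^4 + 7x^3 - 6x^2 + 4x + 1:
Signs of coefficients: +, +, +, -, +, +
Number of sign changes: 2
Possible positive real roots: 2, 0

For negative roots, examine f(-x) = -6x^5 + 2x^4 - 7x^3 - 6x^2 - 4x + 1:
Signs of coefficients: -, +, -, -, -, +
Number of sign changes: 3
Possible negative real roots: 3, 1

Positive roots: 2 or 0; Negative roots: 3 or 1


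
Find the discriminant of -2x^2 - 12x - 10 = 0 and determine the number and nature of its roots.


For ax^2 + bx + c = 0, discriminant D = b^2 - 4ac
Here a = -2, b = -12, c = -10
D = (-12)^2 - 4(-2)(-10) = 144 - 80 = 64

D = 64 > 0 and is a perfect square (sqrt = 8)
The equation has 2 distinct real rational roots.

Discriminant = 64, 2 distinct real rational roots


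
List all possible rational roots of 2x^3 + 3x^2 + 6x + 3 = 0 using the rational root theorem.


Rational root theorem: possible roots are ±p/q where:
  p divides the constant term (3): p ∈ {1, 3}
  q divides the leading coefficient (2): q ∈ {1, 2}

All possible rational roots: -3, -3/2, -1, -1/2, 1/2, 1, 3/2, 3

-3, -3/2, -1, -1/2, 1/2, 1, 3/2, 3


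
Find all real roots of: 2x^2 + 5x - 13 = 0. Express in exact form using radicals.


Using the quadratic formula: x = (-b ± sqrt(b^2 - 4ac)) / (2a)
Here a = 2, b = 5, c = -13
Discriminant = b^2 - 4ac = 5^2 - 4(2)(-13) = 25 + 104 = 129
Since discriminant = 129 > 0, there are two real roots.
x = (-5 ± sqrt(129)) / 4
Numerically: x ≈ 1.5895 or x ≈ -4.0895

x = (-5 + sqrt(129)) / 4 or x = (-5 - sqrt(129)) / 4


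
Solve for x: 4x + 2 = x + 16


Starting with: 4x + 2 = x + 16
Move all x terms to left: (4 - 1)x = 16 - 2
Simplify: 3x = 14
Divide both sides by 3: x = 14/3

x = 14/3


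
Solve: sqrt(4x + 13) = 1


Square both sides: 4x + 13 = 1^2 = 1
4x = 1 - 13 = -12
x = -3
Check: sqrt(4*(-3) + 13) = sqrt(1) = 1 ✓

x = -3


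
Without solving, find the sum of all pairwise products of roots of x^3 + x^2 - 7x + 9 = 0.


By Vieta's formulas for x^3 + bx^2 + cx + d = 0:
  r1 + r2 + r3 = -b/a = -1
  r1*r2 + r1*r3 + r2*r3 = c/a = -7
  r1*r2*r3 = -d/a = -9


Sum of pairwise products = -7


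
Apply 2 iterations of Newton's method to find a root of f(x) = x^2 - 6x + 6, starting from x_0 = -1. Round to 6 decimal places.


Newton's method: x_(n+1) = x_n - f(x_n)/f'(x_n)
f(x) = x^2 - 6x + 6
f'(x) = 2x - 6

Iteration 1:
  f(-1.000000) = 13.000000
  f'(-1.000000) = -8.000000
  x_1 = -1.000000 - (13.000000)/(-8.000000) = 0.625000

Iteration 2:
  f(0.625000) = 2.640625
  f'(0.625000) = -4.750000
  x_2 = 0.625000 - (2.640625)/(-4.750000) = 1.180921

x_2 = 1.180921


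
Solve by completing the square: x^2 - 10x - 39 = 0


Start: x^2 - 10x - 39 = 0
Move constant: x^2 - 10x = 39
Half of -10 is -5, squared is 25
Add 25 to both sides: x^2 - 10x + 25 = 64
(x - 5)^2 = 64
x - 5 = ±8
x = 5 + 8 = 13 or x = 5 - 8 = -3

x = -3, x = 13


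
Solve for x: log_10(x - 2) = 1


Convert to exponential form: x - 2 = 10^1 = 10
x = 10 + 2 = 12
Check: log_10(12 - 2) = log_10(10) = log_10(10) = 1 ✓

x = 12


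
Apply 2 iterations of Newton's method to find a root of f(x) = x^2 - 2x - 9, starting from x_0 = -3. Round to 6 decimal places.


Newton's method: x_(n+1) = x_n - f(x_n)/f'(x_n)
f(x) = x^2 - 2x - 9
f'(x) = 2x - 2

Iteration 1:
  f(-3.000000) = 6.000000
  f'(-3.000000) = -8.000000
  x_1 = -3.000000 - (6.000000)/(-8.000000) = -2.250000

Iteration 2:
  f(-2.250000) = 0.562500
  f'(-2.250000) = -6.500000
  x_2 = -2.250000 - (0.562500)/(-6.500000) = -2.163462

x_2 = -2.163462


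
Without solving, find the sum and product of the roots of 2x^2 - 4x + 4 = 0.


By Vieta's formulas for ax^2 + bx + c = 0:
  Sum of roots = -b/a
  Product of roots = c/a

Here a = 2, b = -4, c = 4
Sum = -(-4)/2 = 2
Product = 4/2 = 2

Sum = 2, Product = 2
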